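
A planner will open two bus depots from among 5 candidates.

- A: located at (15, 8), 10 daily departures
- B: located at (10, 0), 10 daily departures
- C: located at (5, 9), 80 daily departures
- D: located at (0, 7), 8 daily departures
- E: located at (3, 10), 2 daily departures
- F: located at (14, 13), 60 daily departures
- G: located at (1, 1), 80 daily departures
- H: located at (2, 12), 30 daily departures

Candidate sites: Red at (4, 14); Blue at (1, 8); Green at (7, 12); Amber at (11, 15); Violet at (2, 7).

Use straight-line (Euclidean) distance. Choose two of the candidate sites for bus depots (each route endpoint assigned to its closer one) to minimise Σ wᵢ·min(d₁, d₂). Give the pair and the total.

Evaluate every pair (each demand assigned to the nearer of the two):
  {Amber, Violet}: total = 1350.6
  {Blue, Amber}: total = 1447.9
  {Green, Violet}: total = 1567.4
  {Blue, Green}: total = 1623.2
  {Red, Violet}: total = 1716.8
  {Red, Blue}: total = 1840.4
  {Green, Amber}: total = 1939.3
  {Blue, Violet}: total = 1957.4
  {Red, Amber}: total = 2080.1
  {Red, Green}: total = 2085.8
Best pair: {Amber, Violet} with total 1350.6.

{Amber, Violet}, total 1350.6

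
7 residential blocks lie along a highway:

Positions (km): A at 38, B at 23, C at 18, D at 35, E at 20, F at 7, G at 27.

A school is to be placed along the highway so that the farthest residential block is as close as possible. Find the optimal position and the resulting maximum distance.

location 22.5, max distance 15.5

The 1-center on a line is the midpoint of the two extreme points: leftmost at 7, rightmost at 38.
Optimal location = (7 + 38)/2 = 22.5; maximum distance = (38 − 7)/2 = 15.5.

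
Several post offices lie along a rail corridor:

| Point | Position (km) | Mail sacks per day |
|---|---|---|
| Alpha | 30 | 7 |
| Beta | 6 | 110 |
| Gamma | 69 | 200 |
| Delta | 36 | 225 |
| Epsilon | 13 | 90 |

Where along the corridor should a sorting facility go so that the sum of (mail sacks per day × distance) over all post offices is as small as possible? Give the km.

For a sum of weighted absolute distances on a line, the optimum is the weighted median (not the mean). Total weight W = 632; half-weight = 316.
Sort by position and accumulate weight:
  km 6 (Beta, w=110) → cum 110
  km 13 (Epsilon, w=90) → cum 200
  km 30 (Alpha, w=7) → cum 207
  km 36 (Delta, w=225) → cum 432  ≥ 316 → median here
  km 69 (Gamma, w=200) → cum 632
Optimal location: km 36.

x = 36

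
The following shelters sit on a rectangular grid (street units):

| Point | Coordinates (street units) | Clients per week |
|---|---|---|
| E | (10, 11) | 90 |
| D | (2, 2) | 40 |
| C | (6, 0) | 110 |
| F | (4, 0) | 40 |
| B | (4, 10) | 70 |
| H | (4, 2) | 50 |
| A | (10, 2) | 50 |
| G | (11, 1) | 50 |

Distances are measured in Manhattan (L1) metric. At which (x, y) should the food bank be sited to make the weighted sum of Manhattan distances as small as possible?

(6, 2)

Manhattan distance separates: Σwᵢ(|x−xᵢ|+|y−yᵢ|) = Σwᵢ|x−xᵢ| + Σwᵢ|y−yᵢ|, so x and y are optimised independently as 1-D weighted medians.
Total weight W = 500; half = 250.
x-coordinate, sorted with cumulative weight:
  x=2 (D, w=40) cum 40
  x=4 (F, w=40) cum 80
  x=4 (B, w=70) cum 150
  x=4 (H, w=50) cum 200
  x=6 (C, w=110) cum 310  ← median
  x=10 (E, w=90) cum 400
  x=10 (A, w=50) cum 450
  x=11 (G, w=50) cum 500
⇒ x* = 6
y-coordinate, sorted with cumulative weight:
  y=0 (C, w=110) cum 110
  y=0 (F, w=40) cum 150
  y=1 (G, w=50) cum 200
  y=2 (D, w=40) cum 240
  y=2 (H, w=50) cum 290  ← median
  y=2 (A, w=50) cum 340
  y=10 (B, w=70) cum 410
  y=11 (E, w=90) cum 500
⇒ y* = 2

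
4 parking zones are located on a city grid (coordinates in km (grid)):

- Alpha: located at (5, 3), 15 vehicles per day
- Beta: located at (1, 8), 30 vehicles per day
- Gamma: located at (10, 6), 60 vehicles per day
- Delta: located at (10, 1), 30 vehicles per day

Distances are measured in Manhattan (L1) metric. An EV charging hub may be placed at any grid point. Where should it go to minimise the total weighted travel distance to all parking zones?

(10, 6)

Manhattan distance separates: Σwᵢ(|x−xᵢ|+|y−yᵢ|) = Σwᵢ|x−xᵢ| + Σwᵢ|y−yᵢ|, so x and y are optimised independently as 1-D weighted medians.
Total weight W = 135; half = 67.5.
x-coordinate, sorted with cumulative weight:
  x=1 (Beta, w=30) cum 30
  x=5 (Alpha, w=15) cum 45
  x=10 (Gamma, w=60) cum 105  ← median
  x=10 (Delta, w=30) cum 135
⇒ x* = 10
y-coordinate, sorted with cumulative weight:
  y=1 (Delta, w=30) cum 30
  y=3 (Alpha, w=15) cum 45
  y=6 (Gamma, w=60) cum 105  ← median
  y=8 (Beta, w=30) cum 135
⇒ y* = 6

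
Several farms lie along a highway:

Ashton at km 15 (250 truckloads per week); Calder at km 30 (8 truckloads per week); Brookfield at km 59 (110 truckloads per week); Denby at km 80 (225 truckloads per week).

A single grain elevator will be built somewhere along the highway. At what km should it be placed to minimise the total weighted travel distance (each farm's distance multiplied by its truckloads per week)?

x = 59

For a sum of weighted absolute distances on a line, the optimum is the weighted median (not the mean). Total weight W = 593; half-weight = 296.5.
Sort by position and accumulate weight:
  km 15 (Ashton, w=250) → cum 250
  km 30 (Calder, w=8) → cum 258
  km 59 (Brookfield, w=110) → cum 368  ≥ 296.5 → median here
  km 80 (Denby, w=225) → cum 593
Optimal location: km 59.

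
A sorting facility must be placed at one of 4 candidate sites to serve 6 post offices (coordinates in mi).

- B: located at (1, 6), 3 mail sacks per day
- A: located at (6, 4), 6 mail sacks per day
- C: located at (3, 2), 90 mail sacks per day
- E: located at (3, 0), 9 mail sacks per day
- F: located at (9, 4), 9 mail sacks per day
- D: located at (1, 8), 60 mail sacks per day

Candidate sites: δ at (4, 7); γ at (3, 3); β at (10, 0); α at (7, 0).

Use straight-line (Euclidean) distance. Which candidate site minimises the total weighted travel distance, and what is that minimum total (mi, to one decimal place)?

Total weighted distance at each candidate:
  δ (4, 7): total = 795.9
  γ (3, 3): total = 524.6
  β (10, 0): total = 1544.2
  α (7, 0): total = 1128.9
Minimum is at γ with total 524.6 mi.

γ, total 524.6 mi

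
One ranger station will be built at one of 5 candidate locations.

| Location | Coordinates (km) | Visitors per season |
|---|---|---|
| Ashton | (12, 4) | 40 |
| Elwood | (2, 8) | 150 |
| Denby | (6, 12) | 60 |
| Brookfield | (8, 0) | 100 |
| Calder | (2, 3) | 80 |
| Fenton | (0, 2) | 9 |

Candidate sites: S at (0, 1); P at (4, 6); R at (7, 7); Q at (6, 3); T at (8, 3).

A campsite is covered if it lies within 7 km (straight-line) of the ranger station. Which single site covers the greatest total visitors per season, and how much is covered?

Coverage radius r = 7 km; a point is covered iff (Δx)²+(Δy)² ≤ 7² = 49.
  S (0, 1): covers {Calder, Fenton} → 89
  P (4, 6): covers {Elwood, Denby, Calder, Fenton} → 299
  R (7, 7): covers {Ashton, Elwood, Denby, Calder} → 330
  Q (6, 3): covers {Ashton, Elwood, Brookfield, Calder, Fenton} → 379
  T (8, 3): covers {Ashton, Brookfield, Calder} → 220
Maximum coverage at Q: 379 visitors per season.

Q, covering 379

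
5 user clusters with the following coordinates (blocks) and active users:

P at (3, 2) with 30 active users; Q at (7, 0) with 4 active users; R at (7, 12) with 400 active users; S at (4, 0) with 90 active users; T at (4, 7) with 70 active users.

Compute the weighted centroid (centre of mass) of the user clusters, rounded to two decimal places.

(5.99, 9.01)

The minimiser of Σwᵢ‖p−pᵢ‖² is the weighted centroid p* = (Σwᵢpᵢ)/(Σwᵢ).
Σwᵢ = 594.
Σwᵢxᵢ = 30·3 + 4·7 + 400·7 + 90·4 + 70·4 = 3558.
Σwᵢyᵢ = 30·2 + 4·0 + 400·12 + 90·0 + 70·7 = 5350.
x* = 3558/594 = 5.99, y* = 5350/594 = 9.01.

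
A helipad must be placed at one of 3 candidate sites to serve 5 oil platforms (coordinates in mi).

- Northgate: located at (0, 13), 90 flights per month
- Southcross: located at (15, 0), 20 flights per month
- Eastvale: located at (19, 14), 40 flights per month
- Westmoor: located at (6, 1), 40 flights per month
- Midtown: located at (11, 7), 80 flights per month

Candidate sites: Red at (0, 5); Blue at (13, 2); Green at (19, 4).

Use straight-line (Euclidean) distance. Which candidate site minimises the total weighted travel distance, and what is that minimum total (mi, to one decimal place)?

Total weighted distance at each candidate:
  Red (0, 5): total = 3060.1
  Blue (13, 2): total = 2839.5
  Green (19, 4): total = 3622.5
Minimum is at Blue with total 2839.5 mi.

Blue, total 2839.5 mi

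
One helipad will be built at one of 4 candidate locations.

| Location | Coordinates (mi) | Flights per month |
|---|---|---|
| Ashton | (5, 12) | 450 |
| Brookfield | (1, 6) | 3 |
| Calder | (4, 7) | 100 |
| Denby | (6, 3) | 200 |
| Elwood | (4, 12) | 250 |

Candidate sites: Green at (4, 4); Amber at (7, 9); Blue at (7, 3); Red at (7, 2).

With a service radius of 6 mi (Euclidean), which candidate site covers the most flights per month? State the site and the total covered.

Coverage radius r = 6 mi; a point is covered iff (Δx)²+(Δy)² ≤ 6² = 36.
  Green (4, 4): covers {Brookfield, Calder, Denby} → 303
  Amber (7, 9): covers {Ashton, Calder, Elwood} → 800
  Blue (7, 3): covers {Calder, Denby} → 300
  Red (7, 2): covers {Calder, Denby} → 300
Maximum coverage at Amber: 800 flights per month.

Amber, covering 800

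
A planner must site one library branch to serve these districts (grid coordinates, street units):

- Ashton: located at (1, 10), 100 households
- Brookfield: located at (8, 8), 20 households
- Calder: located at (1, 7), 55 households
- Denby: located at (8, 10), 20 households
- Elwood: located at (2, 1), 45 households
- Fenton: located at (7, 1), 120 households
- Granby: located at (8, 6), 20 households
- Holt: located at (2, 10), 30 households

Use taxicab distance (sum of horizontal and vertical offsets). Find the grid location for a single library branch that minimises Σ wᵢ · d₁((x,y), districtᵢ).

Manhattan distance separates: Σwᵢ(|x−xᵢ|+|y−yᵢ|) = Σwᵢ|x−xᵢ| + Σwᵢ|y−yᵢ|, so x and y are optimised independently as 1-D weighted medians.
Total weight W = 410; half = 205.
x-coordinate, sorted with cumulative weight:
  x=1 (Ashton, w=100) cum 100
  x=1 (Calder, w=55) cum 155
  x=2 (Elwood, w=45) cum 200
  x=2 (Holt, w=30) cum 230  ← median
  x=7 (Fenton, w=120) cum 350
  x=8 (Brookfield, w=20) cum 370
  x=8 (Denby, w=20) cum 390
  x=8 (Granby, w=20) cum 410
⇒ x* = 2
y-coordinate, sorted with cumulative weight:
  y=1 (Elwood, w=45) cum 45
  y=1 (Fenton, w=120) cum 165
  y=6 (Granby, w=20) cum 185
  y=7 (Calder, w=55) cum 240  ← median
  y=8 (Brookfield, w=20) cum 260
  y=10 (Ashton, w=100) cum 360
  y=10 (Denby, w=20) cum 380
  y=10 (Holt, w=30) cum 410
⇒ y* = 7

(2, 7)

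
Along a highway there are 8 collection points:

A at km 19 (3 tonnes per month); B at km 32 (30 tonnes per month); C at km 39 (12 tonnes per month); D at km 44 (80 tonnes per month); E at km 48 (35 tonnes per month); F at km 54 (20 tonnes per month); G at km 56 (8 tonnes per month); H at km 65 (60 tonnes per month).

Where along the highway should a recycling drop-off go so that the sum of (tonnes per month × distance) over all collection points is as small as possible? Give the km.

x = 44

For a sum of weighted absolute distances on a line, the optimum is the weighted median (not the mean). Total weight W = 248; half-weight = 124.
Sort by position and accumulate weight:
  km 19 (A, w=3) → cum 3
  km 32 (B, w=30) → cum 33
  km 39 (C, w=12) → cum 45
  km 44 (D, w=80) → cum 125  ≥ 124 → median here
  km 48 (E, w=35) → cum 160
  km 54 (F, w=20) → cum 180
  km 56 (G, w=8) → cum 188
  km 65 (H, w=60) → cum 248
Optimal location: km 44.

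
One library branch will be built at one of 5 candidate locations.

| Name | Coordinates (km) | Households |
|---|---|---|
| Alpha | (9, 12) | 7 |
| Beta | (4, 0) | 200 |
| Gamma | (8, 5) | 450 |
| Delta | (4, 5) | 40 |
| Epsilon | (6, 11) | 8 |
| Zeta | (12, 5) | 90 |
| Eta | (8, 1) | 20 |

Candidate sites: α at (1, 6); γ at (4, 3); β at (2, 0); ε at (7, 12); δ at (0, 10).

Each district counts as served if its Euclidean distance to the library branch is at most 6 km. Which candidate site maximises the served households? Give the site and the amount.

Coverage radius r = 6 km; a point is covered iff (Δx)²+(Δy)² ≤ 6² = 36.
  α (1, 6): covers {Delta} → 40
  γ (4, 3): covers {Beta, Gamma, Delta, Eta} → 710
  β (2, 0): covers {Beta, Delta} → 240
  ε (7, 12): covers {Alpha, Epsilon} → 15
  δ (0, 10): covers {none} → 0
Maximum coverage at γ: 710 households.

γ, covering 710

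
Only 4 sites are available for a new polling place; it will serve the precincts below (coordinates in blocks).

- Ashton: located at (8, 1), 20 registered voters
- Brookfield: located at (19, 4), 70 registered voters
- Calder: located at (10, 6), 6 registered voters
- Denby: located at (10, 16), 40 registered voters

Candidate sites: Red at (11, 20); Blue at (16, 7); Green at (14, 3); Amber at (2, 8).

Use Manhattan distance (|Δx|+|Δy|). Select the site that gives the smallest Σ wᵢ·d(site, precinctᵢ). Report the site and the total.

Total weighted distance at each candidate:
  Red (11, 20): total = 2410
  Blue (16, 7): total = 1342
  Green (14, 3): total = 1302
  Amber (2, 8): total = 2430
Minimum is at Green with total 1302 blocks.

Green, total 1302 blocks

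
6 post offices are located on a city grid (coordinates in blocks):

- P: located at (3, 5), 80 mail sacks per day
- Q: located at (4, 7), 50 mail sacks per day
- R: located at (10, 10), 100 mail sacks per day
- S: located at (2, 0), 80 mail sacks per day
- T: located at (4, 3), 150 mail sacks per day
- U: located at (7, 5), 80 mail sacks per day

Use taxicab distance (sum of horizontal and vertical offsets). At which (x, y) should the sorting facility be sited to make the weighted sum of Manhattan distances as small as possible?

(4, 5)

Manhattan distance separates: Σwᵢ(|x−xᵢ|+|y−yᵢ|) = Σwᵢ|x−xᵢ| + Σwᵢ|y−yᵢ|, so x and y are optimised independently as 1-D weighted medians.
Total weight W = 540; half = 270.
x-coordinate, sorted with cumulative weight:
  x=2 (S, w=80) cum 80
  x=3 (P, w=80) cum 160
  x=4 (Q, w=50) cum 210
  x=4 (T, w=150) cum 360  ← median
  x=7 (U, w=80) cum 440
  x=10 (R, w=100) cum 540
⇒ x* = 4
y-coordinate, sorted with cumulative weight:
  y=0 (S, w=80) cum 80
  y=3 (T, w=150) cum 230
  y=5 (P, w=80) cum 310  ← median
  y=5 (U, w=80) cum 390
  y=7 (Q, w=50) cum 440
  y=10 (R, w=100) cum 540
⇒ y* = 5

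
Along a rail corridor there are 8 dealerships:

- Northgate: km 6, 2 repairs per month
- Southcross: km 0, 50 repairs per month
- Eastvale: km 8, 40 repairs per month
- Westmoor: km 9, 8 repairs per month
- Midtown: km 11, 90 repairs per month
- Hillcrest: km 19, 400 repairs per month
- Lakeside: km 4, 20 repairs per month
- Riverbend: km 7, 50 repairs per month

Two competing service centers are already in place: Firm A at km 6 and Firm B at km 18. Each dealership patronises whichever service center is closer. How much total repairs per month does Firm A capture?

The indifferent point is the midpoint (6+18)/2 = 12; dealerships left of it (closer to Firm A at 6) go to Firm A, those right go to Firm B.
  Southcross at 0 (w=50) → Firm A
  Lakeside at 4 (w=20) → Firm A
  Northgate at 6 (w=2) → Firm A
  Riverbend at 7 (w=50) → Firm A
  Eastvale at 8 (w=40) → Firm A
  Westmoor at 9 (w=8) → Firm A
  Midtown at 11 (w=90) → Firm A
  Hillcrest at 19 (w=400) → Firm B
Firm A captures 260; Firm B captures 400.

260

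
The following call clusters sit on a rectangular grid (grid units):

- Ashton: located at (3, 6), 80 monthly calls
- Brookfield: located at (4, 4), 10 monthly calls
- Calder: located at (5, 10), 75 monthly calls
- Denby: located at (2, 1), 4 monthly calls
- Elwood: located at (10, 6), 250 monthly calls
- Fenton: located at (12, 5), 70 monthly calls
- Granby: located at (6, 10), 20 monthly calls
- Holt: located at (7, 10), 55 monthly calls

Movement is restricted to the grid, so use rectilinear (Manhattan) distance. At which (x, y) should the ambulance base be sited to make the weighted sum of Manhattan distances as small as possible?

(10, 6)

Manhattan distance separates: Σwᵢ(|x−xᵢ|+|y−yᵢ|) = Σwᵢ|x−xᵢ| + Σwᵢ|y−yᵢ|, so x and y are optimised independently as 1-D weighted medians.
Total weight W = 564; half = 282.
x-coordinate, sorted with cumulative weight:
  x=2 (Denby, w=4) cum 4
  x=3 (Ashton, w=80) cum 84
  x=4 (Brookfield, w=10) cum 94
  x=5 (Calder, w=75) cum 169
  x=6 (Granby, w=20) cum 189
  x=7 (Holt, w=55) cum 244
  x=10 (Elwood, w=250) cum 494  ← median
  x=12 (Fenton, w=70) cum 564
⇒ x* = 10
y-coordinate, sorted with cumulative weight:
  y=1 (Denby, w=4) cum 4
  y=4 (Brookfield, w=10) cum 14
  y=5 (Fenton, w=70) cum 84
  y=6 (Ashton, w=80) cum 164
  y=6 (Elwood, w=250) cum 414  ← median
  y=10 (Calder, w=75) cum 489
  y=10 (Granby, w=20) cum 509
  y=10 (Holt, w=55) cum 564
⇒ y* = 6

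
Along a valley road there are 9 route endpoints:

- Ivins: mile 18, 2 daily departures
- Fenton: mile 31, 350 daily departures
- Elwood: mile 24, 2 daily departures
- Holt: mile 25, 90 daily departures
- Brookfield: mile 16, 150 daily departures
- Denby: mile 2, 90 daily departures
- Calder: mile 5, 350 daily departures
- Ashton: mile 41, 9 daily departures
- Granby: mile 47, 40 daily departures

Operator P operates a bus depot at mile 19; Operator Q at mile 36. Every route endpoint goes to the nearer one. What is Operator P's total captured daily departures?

The indifferent point is the midpoint (19+36)/2 = 27.5; route endpoints left of it (closer to Operator P at 19) go to Operator P, those right go to Operator Q.
  Denby at 2 (w=90) → Operator P
  Calder at 5 (w=350) → Operator P
  Brookfield at 16 (w=150) → Operator P
  Ivins at 18 (w=2) → Operator P
  Elwood at 24 (w=2) → Operator P
  Holt at 25 (w=90) → Operator P
  Fenton at 31 (w=350) → Operator Q
  Ashton at 41 (w=9) → Operator Q
  Granby at 47 (w=40) → Operator Q
Operator P captures 684; Operator Q captures 399.

684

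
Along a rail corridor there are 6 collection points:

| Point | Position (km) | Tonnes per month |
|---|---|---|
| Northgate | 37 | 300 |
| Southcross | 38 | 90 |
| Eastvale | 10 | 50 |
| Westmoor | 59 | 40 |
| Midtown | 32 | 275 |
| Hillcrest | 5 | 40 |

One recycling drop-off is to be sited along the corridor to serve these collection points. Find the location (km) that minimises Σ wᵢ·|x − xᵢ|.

x = 37

For a sum of weighted absolute distances on a line, the optimum is the weighted median (not the mean). Total weight W = 795; half-weight = 397.5.
Sort by position and accumulate weight:
  km 5 (Hillcrest, w=40) → cum 40
  km 10 (Eastvale, w=50) → cum 90
  km 32 (Midtown, w=275) → cum 365
  km 37 (Northgate, w=300) → cum 665  ≥ 397.5 → median here
  km 38 (Southcross, w=90) → cum 755
  km 59 (Westmoor, w=40) → cum 795
Optimal location: km 37.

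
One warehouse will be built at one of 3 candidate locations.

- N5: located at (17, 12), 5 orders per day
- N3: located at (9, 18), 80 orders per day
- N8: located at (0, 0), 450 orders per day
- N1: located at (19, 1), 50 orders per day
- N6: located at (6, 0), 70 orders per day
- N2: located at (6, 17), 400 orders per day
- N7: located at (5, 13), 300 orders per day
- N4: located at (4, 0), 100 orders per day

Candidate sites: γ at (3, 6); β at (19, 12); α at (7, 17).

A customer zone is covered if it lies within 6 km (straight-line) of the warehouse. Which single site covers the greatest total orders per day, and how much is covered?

α, covering 780

Coverage radius r = 6 km; a point is covered iff (Δx)²+(Δy)² ≤ 6² = 36.
  γ (3, 6): covers {none} → 0
  β (19, 12): covers {N5} → 5
  α (7, 17): covers {N3, N2, N7} → 780
Maximum coverage at α: 780 orders per day.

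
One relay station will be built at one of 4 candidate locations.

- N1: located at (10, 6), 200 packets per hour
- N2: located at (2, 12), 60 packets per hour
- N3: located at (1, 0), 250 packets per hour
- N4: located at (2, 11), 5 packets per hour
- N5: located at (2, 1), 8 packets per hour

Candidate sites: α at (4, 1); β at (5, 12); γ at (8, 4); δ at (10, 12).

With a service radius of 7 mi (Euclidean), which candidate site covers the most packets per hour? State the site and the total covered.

Coverage radius r = 7 mi; a point is covered iff (Δx)²+(Δy)² ≤ 7² = 49.
  α (4, 1): covers {N3, N5} → 258
  β (5, 12): covers {N2, N4} → 65
  γ (8, 4): covers {N1, N5} → 208
  δ (10, 12): covers {N1} → 200
Maximum coverage at α: 258 packets per hour.

α, covering 258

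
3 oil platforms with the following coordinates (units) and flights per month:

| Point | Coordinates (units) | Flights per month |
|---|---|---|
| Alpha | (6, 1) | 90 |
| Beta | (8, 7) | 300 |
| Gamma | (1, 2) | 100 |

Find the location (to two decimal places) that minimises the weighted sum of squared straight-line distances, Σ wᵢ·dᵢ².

(6.20, 4.88)

The minimiser of Σwᵢ‖p−pᵢ‖² is the weighted centroid p* = (Σwᵢpᵢ)/(Σwᵢ).
Σwᵢ = 490.
Σwᵢxᵢ = 90·6 + 300·8 + 100·1 = 3040.
Σwᵢyᵢ = 90·1 + 300·7 + 100·2 = 2390.
x* = 3040/490 = 6.20, y* = 2390/490 = 4.88.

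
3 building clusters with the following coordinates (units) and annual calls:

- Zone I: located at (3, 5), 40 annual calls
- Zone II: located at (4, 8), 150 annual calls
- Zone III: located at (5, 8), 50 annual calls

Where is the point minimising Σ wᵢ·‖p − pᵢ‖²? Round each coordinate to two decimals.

The minimiser of Σwᵢ‖p−pᵢ‖² is the weighted centroid p* = (Σwᵢpᵢ)/(Σwᵢ).
Σwᵢ = 240.
Σwᵢxᵢ = 40·3 + 150·4 + 50·5 = 970.
Σwᵢyᵢ = 40·5 + 150·8 + 50·8 = 1800.
x* = 970/240 = 4.04, y* = 1800/240 = 7.50.

(4.04, 7.50)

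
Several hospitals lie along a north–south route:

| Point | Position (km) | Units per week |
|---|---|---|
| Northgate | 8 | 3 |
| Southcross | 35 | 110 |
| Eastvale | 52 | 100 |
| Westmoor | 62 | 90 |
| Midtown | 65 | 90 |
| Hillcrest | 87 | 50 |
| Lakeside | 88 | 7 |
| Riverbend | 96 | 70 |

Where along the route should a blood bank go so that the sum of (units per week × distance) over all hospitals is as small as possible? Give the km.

x = 62

For a sum of weighted absolute distances on a line, the optimum is the weighted median (not the mean). Total weight W = 520; half-weight = 260.
Sort by position and accumulate weight:
  km 8 (Northgate, w=3) → cum 3
  km 35 (Southcross, w=110) → cum 113
  km 52 (Eastvale, w=100) → cum 213
  km 62 (Westmoor, w=90) → cum 303  ≥ 260 → median here
  km 65 (Midtown, w=90) → cum 393
  km 87 (Hillcrest, w=50) → cum 443
  km 88 (Lakeside, w=7) → cum 450
  km 96 (Riverbend, w=70) → cum 520
Optimal location: km 62.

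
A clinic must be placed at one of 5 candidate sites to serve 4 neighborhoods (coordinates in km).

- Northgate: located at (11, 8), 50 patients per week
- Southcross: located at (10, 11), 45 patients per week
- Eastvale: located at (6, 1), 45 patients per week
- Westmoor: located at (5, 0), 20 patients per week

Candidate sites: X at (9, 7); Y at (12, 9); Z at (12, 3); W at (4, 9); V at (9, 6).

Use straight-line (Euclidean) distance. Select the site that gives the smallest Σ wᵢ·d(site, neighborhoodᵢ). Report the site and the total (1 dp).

Total weighted distance at each candidate:
  X (9, 7): total = 760.5
  Y (12, 9): total = 876.0
  Z (12, 3): total = 1063.0
  W (4, 9): total = 1190.3
  V (9, 6): total = 777.5
Minimum is at X with total 760.5 km.

X, total 760.5 km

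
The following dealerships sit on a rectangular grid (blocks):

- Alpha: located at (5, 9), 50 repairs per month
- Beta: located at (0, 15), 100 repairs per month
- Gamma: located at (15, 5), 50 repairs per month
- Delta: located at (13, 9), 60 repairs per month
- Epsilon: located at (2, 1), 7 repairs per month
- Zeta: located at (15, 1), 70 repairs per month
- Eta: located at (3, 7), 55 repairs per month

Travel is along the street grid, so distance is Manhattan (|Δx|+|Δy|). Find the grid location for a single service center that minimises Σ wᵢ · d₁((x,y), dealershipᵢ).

(5, 9)

Manhattan distance separates: Σwᵢ(|x−xᵢ|+|y−yᵢ|) = Σwᵢ|x−xᵢ| + Σwᵢ|y−yᵢ|, so x and y are optimised independently as 1-D weighted medians.
Total weight W = 392; half = 196.
x-coordinate, sorted with cumulative weight:
  x=0 (Beta, w=100) cum 100
  x=2 (Epsilon, w=7) cum 107
  x=3 (Eta, w=55) cum 162
  x=5 (Alpha, w=50) cum 212  ← median
  x=13 (Delta, w=60) cum 272
  x=15 (Gamma, w=50) cum 322
  x=15 (Zeta, w=70) cum 392
⇒ x* = 5
y-coordinate, sorted with cumulative weight:
  y=1 (Epsilon, w=7) cum 7
  y=1 (Zeta, w=70) cum 77
  y=5 (Gamma, w=50) cum 127
  y=7 (Eta, w=55) cum 182
  y=9 (Alpha, w=50) cum 232  ← median
  y=9 (Delta, w=60) cum 292
  y=15 (Beta, w=100) cum 392
⇒ y* = 9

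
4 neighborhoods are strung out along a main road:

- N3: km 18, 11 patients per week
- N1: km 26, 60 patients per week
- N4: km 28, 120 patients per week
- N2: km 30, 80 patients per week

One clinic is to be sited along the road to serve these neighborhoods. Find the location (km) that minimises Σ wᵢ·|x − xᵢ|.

x = 28

For a sum of weighted absolute distances on a line, the optimum is the weighted median (not the mean). Total weight W = 271; half-weight = 135.5.
Sort by position and accumulate weight:
  km 18 (N3, w=11) → cum 11
  km 26 (N1, w=60) → cum 71
  km 28 (N4, w=120) → cum 191  ≥ 135.5 → median here
  km 30 (N2, w=80) → cum 271
Optimal location: km 28.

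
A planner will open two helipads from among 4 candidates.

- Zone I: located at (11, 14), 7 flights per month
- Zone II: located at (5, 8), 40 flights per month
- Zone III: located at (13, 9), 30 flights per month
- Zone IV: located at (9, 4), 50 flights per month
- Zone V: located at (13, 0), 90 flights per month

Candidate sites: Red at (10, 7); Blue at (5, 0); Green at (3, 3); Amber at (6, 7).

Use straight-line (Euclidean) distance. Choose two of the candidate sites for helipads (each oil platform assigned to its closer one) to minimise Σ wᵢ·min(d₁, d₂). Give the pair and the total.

Evaluate every pair (each demand assigned to the nearer of the two):
  {Red, Amber}: total = 1057.8
  {Red, Blue}: total = 1205.2
  {Red, Green}: total = 1205.2
  {Blue, Amber}: total = 1267.3
  {Green, Amber}: total = 1438.3
  {Blue, Green}: total = 1663.3
Best pair: {Red, Amber} with total 1057.8.

{Red, Amber}, total 1057.8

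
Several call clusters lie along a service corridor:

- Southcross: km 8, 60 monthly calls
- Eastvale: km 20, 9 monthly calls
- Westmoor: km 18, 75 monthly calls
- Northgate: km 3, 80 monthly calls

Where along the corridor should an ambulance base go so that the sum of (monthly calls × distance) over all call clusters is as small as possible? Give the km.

x = 8

For a sum of weighted absolute distances on a line, the optimum is the weighted median (not the mean). Total weight W = 224; half-weight = 112.
Sort by position and accumulate weight:
  km 3 (Northgate, w=80) → cum 80
  km 8 (Southcross, w=60) → cum 140  ≥ 112 → median here
  km 18 (Westmoor, w=75) → cum 215
  km 20 (Eastvale, w=9) → cum 224
Optimal location: km 8.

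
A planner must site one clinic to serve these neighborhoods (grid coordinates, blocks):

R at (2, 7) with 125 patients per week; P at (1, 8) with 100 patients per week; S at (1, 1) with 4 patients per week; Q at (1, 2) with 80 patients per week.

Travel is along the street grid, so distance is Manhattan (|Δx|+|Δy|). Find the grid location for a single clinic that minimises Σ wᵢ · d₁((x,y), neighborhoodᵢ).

(1, 7)

Manhattan distance separates: Σwᵢ(|x−xᵢ|+|y−yᵢ|) = Σwᵢ|x−xᵢ| + Σwᵢ|y−yᵢ|, so x and y are optimised independently as 1-D weighted medians.
Total weight W = 309; half = 154.5.
x-coordinate, sorted with cumulative weight:
  x=1 (P, w=100) cum 100
  x=1 (S, w=4) cum 104
  x=1 (Q, w=80) cum 184  ← median
  x=2 (R, w=125) cum 309
⇒ x* = 1
y-coordinate, sorted with cumulative weight:
  y=1 (S, w=4) cum 4
  y=2 (Q, w=80) cum 84
  y=7 (R, w=125) cum 209  ← median
  y=8 (P, w=100) cum 309
⇒ y* = 7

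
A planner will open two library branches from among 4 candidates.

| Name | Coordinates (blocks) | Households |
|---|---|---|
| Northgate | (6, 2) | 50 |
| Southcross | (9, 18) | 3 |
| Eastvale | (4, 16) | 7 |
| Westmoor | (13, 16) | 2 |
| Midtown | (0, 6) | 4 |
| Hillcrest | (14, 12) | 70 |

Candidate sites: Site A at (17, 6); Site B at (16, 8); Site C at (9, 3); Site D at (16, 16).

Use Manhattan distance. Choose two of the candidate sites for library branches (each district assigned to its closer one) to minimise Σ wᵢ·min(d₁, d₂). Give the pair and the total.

{Site C, Site D}, total 785

Evaluate every pair (each demand assigned to the nearer of the two):
  {Site C, Site D}: total = 785
  {Site B, Site C}: total = 861
  {Site A, Site C}: total = 1077
  {Site A, Site D}: total = 1355
  {Site B, Site D}: total = 1409
  {Site A, Site B}: total = 1451
Best pair: {Site C, Site D} with total 785.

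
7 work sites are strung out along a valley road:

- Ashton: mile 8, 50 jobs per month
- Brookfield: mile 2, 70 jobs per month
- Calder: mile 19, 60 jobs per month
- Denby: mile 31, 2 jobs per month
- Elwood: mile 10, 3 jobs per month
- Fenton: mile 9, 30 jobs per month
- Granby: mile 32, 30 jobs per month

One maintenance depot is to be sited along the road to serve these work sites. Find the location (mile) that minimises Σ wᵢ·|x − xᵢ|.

x = 9

For a sum of weighted absolute distances on a line, the optimum is the weighted median (not the mean). Total weight W = 245; half-weight = 122.5.
Sort by position and accumulate weight:
  mile 2 (Brookfield, w=70) → cum 70
  mile 8 (Ashton, w=50) → cum 120
  mile 9 (Fenton, w=30) → cum 150  ≥ 122.5 → median here
  mile 10 (Elwood, w=3) → cum 153
  mile 19 (Calder, w=60) → cum 213
  mile 31 (Denby, w=2) → cum 215
  mile 32 (Granby, w=30) → cum 245
Optimal location: mile 9.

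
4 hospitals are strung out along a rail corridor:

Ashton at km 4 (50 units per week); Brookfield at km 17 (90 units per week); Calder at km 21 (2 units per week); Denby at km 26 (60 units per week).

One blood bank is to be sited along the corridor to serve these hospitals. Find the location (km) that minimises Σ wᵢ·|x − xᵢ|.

For a sum of weighted absolute distances on a line, the optimum is the weighted median (not the mean). Total weight W = 202; half-weight = 101.
Sort by position and accumulate weight:
  km 4 (Ashton, w=50) → cum 50
  km 17 (Brookfield, w=90) → cum 140  ≥ 101 → median here
  km 21 (Calder, w=2) → cum 142
  km 26 (Denby, w=60) → cum 202
Optimal location: km 17.

x = 17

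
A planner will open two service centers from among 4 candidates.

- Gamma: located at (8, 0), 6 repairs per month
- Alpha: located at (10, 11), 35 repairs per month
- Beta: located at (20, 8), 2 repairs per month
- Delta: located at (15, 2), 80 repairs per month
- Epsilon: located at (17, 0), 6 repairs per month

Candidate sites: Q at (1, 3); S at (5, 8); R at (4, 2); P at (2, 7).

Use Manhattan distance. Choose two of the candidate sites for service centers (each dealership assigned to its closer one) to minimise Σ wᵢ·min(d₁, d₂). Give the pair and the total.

Evaluate every pair (each demand assigned to the nearer of the two):
  {S, R}: total = 1316
  {R, P}: total = 1464
  {Q, R}: total = 1575
  {Q, S}: total = 1684
  {S, P}: total = 1776
  {Q, P}: total = 1832
Best pair: {S, R} with total 1316.

{S, R}, total 1316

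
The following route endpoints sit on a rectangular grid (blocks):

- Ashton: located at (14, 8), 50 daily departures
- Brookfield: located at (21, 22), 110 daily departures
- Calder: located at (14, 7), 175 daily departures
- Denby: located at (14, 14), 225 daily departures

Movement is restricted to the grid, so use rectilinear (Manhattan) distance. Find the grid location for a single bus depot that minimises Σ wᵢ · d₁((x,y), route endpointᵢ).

Manhattan distance separates: Σwᵢ(|x−xᵢ|+|y−yᵢ|) = Σwᵢ|x−xᵢ| + Σwᵢ|y−yᵢ|, so x and y are optimised independently as 1-D weighted medians.
Total weight W = 560; half = 280.
x-coordinate, sorted with cumulative weight:
  x=14 (Ashton, w=50) cum 50
  x=14 (Calder, w=175) cum 225
  x=14 (Denby, w=225) cum 450  ← median
  x=21 (Brookfield, w=110) cum 560
⇒ x* = 14
y-coordinate, sorted with cumulative weight:
  y=7 (Calder, w=175) cum 175
  y=8 (Ashton, w=50) cum 225
  y=14 (Denby, w=225) cum 450  ← median
  y=22 (Brookfield, w=110) cum 560
⇒ y* = 14

(14, 14)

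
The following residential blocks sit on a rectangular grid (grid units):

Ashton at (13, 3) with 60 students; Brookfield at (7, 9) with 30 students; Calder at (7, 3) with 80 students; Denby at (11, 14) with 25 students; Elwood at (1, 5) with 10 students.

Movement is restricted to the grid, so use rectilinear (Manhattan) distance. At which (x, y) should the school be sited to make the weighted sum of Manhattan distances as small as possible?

Manhattan distance separates: Σwᵢ(|x−xᵢ|+|y−yᵢ|) = Σwᵢ|x−xᵢ| + Σwᵢ|y−yᵢ|, so x and y are optimised independently as 1-D weighted medians.
Total weight W = 205; half = 102.5.
x-coordinate, sorted with cumulative weight:
  x=1 (Elwood, w=10) cum 10
  x=7 (Brookfield, w=30) cum 40
  x=7 (Calder, w=80) cum 120  ← median
  x=11 (Denby, w=25) cum 145
  x=13 (Ashton, w=60) cum 205
⇒ x* = 7
y-coordinate, sorted with cumulative weight:
  y=3 (Ashton, w=60) cum 60
  y=3 (Calder, w=80) cum 140  ← median
  y=5 (Elwood, w=10) cum 150
  y=9 (Brookfield, w=30) cum 180
  y=14 (Denby, w=25) cum 205
⇒ y* = 3

(7, 3)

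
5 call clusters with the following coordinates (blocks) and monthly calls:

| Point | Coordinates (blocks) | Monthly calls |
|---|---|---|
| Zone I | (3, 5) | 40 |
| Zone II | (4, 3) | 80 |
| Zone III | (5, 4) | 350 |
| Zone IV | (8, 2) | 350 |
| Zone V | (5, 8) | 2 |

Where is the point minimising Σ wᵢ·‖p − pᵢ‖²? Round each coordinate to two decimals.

(6.08, 3.11)

The minimiser of Σwᵢ‖p−pᵢ‖² is the weighted centroid p* = (Σwᵢpᵢ)/(Σwᵢ).
Σwᵢ = 822.
Σwᵢxᵢ = 40·3 + 80·4 + 350·5 + 350·8 + 2·5 = 5000.
Σwᵢyᵢ = 40·5 + 80·3 + 350·4 + 350·2 + 2·8 = 2556.
x* = 5000/822 = 6.08, y* = 2556/822 = 3.11.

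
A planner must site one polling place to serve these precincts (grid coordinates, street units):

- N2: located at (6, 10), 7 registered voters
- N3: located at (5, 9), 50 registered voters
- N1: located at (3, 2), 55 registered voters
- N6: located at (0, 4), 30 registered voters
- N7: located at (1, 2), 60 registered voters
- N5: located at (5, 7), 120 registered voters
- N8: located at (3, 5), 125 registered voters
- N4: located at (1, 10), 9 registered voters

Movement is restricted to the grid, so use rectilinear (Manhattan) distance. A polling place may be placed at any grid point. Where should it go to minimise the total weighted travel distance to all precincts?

(3, 5)

Manhattan distance separates: Σwᵢ(|x−xᵢ|+|y−yᵢ|) = Σwᵢ|x−xᵢ| + Σwᵢ|y−yᵢ|, so x and y are optimised independently as 1-D weighted medians.
Total weight W = 456; half = 228.
x-coordinate, sorted with cumulative weight:
  x=0 (N6, w=30) cum 30
  x=1 (N7, w=60) cum 90
  x=1 (N4, w=9) cum 99
  x=3 (N1, w=55) cum 154
  x=3 (N8, w=125) cum 279  ← median
  x=5 (N3, w=50) cum 329
  x=5 (N5, w=120) cum 449
  x=6 (N2, w=7) cum 456
⇒ x* = 3
y-coordinate, sorted with cumulative weight:
  y=2 (N1, w=55) cum 55
  y=2 (N7, w=60) cum 115
  y=4 (N6, w=30) cum 145
  y=5 (N8, w=125) cum 270  ← median
  y=7 (N5, w=120) cum 390
  y=9 (N3, w=50) cum 440
  y=10 (N2, w=7) cum 447
  y=10 (N4, w=9) cum 456
⇒ y* = 5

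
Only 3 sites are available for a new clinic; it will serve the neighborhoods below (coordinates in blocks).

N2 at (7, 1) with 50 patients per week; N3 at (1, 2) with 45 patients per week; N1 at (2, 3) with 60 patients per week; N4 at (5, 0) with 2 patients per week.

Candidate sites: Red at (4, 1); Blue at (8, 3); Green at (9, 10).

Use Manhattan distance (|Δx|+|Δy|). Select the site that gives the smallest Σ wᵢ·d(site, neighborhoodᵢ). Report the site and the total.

Total weighted distance at each candidate:
  Red (4, 1): total = 574
  Blue (8, 3): total = 882
  Green (9, 10): total = 2138
Minimum is at Red with total 574 blocks.

Red, total 574 blocks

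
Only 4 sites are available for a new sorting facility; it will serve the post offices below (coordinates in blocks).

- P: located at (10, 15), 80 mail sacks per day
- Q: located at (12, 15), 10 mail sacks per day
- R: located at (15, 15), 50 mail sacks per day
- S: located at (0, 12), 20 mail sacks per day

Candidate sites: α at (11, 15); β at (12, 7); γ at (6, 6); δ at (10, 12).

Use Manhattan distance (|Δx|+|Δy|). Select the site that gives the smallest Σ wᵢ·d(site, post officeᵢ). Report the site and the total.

Total weighted distance at each candidate:
  α (11, 15): total = 570
  β (12, 7): total = 1770
  γ (6, 6): total = 2330
  δ (10, 12): total = 890
Minimum is at α with total 570 blocks.

α, total 570 blocks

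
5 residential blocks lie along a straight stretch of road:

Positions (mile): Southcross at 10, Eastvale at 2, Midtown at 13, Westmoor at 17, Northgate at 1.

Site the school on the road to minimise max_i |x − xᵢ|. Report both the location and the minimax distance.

location 9, max distance 8

The 1-center on a line is the midpoint of the two extreme points: leftmost at 1, rightmost at 17.
Optimal location = (1 + 17)/2 = 9; maximum distance = (17 − 1)/2 = 8.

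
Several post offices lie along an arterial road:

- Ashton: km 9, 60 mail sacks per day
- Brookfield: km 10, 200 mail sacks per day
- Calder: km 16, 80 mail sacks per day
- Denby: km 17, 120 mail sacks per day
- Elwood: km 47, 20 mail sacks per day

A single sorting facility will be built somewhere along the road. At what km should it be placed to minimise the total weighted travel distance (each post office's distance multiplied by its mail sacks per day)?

x = 10

For a sum of weighted absolute distances on a line, the optimum is the weighted median (not the mean). Total weight W = 480; half-weight = 240.
Sort by position and accumulate weight:
  km 9 (Ashton, w=60) → cum 60
  km 10 (Brookfield, w=200) → cum 260  ≥ 240 → median here
  km 16 (Calder, w=80) → cum 340
  km 17 (Denby, w=120) → cum 460
  km 47 (Elwood, w=20) → cum 480
Optimal location: km 10.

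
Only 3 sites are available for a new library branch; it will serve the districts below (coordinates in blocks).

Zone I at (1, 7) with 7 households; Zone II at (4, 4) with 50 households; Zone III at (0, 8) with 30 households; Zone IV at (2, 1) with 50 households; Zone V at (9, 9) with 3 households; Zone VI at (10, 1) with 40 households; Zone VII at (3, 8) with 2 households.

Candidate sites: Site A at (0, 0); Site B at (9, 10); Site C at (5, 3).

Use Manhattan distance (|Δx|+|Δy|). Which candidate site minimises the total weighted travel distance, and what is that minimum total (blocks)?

Site C, total 1030 blocks

Total weighted distance at each candidate:
  Site A (0, 0): total = 1362
  Site B (9, 10): total = 2176
  Site C (5, 3): total = 1030
Minimum is at Site C with total 1030 blocks.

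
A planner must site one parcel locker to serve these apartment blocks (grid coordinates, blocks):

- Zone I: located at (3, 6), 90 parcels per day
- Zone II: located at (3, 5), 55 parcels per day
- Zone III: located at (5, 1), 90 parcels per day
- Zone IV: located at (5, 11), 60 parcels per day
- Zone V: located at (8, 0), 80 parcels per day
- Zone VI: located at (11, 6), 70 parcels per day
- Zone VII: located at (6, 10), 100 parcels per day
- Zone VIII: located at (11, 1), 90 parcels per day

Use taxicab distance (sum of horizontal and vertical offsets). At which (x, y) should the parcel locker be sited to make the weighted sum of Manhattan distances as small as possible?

Manhattan distance separates: Σwᵢ(|x−xᵢ|+|y−yᵢ|) = Σwᵢ|x−xᵢ| + Σwᵢ|y−yᵢ|, so x and y are optimised independently as 1-D weighted medians.
Total weight W = 635; half = 317.5.
x-coordinate, sorted with cumulative weight:
  x=3 (Zone I, w=90) cum 90
  x=3 (Zone II, w=55) cum 145
  x=5 (Zone III, w=90) cum 235
  x=5 (Zone IV, w=60) cum 295
  x=6 (Zone VII, w=100) cum 395  ← median
  x=8 (Zone V, w=80) cum 475
  x=11 (Zone VI, w=70) cum 545
  x=11 (Zone VIII, w=90) cum 635
⇒ x* = 6
y-coordinate, sorted with cumulative weight:
  y=0 (Zone V, w=80) cum 80
  y=1 (Zone III, w=90) cum 170
  y=1 (Zone VIII, w=90) cum 260
  y=5 (Zone II, w=55) cum 315
  y=6 (Zone I, w=90) cum 405  ← median
  y=6 (Zone VI, w=70) cum 475
  y=10 (Zone VII, w=100) cum 575
  y=11 (Zone IV, w=60) cum 635
⇒ y* = 6

(6, 6)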